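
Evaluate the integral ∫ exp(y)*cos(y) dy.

Let I denote the integral. Integrate by parts with u = cos(y), dv = exp(y) dy, so v = exp(y): I = exp(y)*cos(y) + ∫ exp(y)*sin(y) dy.
Apply parts again with u = sin(y), dv = exp(y) dy: ∫ exp(y)*sin(y) dy = exp(y)*sin(y) − I. Substituting back brings back I: I = exp(y)*sin(y) + exp(y)*cos(y) − I.
Solving for I: (1 + 1)·I equals the remaining terms, so I = (1/2)·(exp(y)*sin(y) + exp(y)*cos(y)).

exp(y)*sin(y)/2 + exp(y)*cos(y)/2 + C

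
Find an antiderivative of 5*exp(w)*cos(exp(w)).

Let u = exp(w), so du = (exp(w)) dw.
Rewriting, the integral becomes 5·∫ cos(u) du = 5·sin(u).
Substituting back, u = exp(w).

5*sin(exp(w)) + C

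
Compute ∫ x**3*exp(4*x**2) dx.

(4*x**2 - 1)*exp(4*x**2)/32 + C

Let u = x², du = 2x dx; rewrite as (1/2)∫ u^1·exp(4u) du.
Now integrate by parts 1 time.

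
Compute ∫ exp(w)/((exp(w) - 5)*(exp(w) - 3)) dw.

log(exp(w) - 5)/2 - log(exp(w) - 3)/2 + C

Let u = e^w, du = e^w dw.
The integral becomes ∫ du/((u-5)(u-3)); decompose into partial fractions.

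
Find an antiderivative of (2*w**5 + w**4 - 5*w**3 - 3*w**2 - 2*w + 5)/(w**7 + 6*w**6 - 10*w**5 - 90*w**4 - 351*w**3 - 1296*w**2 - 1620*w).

Factor the denominator: w*(w - 5)*(w + 2)*(w + 3)*(w + 6)*(w**2 + 9).
Partial-fraction decomposition: (19843*w + 18567)/(179010*(w**2 + 9)) - 13267/(35640*(w + 6)) + 143/(648*(w + 3)) - 11/(728*(w + 2)) + 617/(10472*(w - 5)) - 1/(324*w).
Integrate each term; A/(w−a) gives A·log|w−a|; the (Bw+D)/(w²+p²) term gives a log and an atan.

-log(w)/324 + 617*log(w - 5)/10472 - 11*log(w + 2)/728 + 143*log(w + 3)/648 - 13267*log(w + 6)/35640 + 19843*log(w**2 + 9)/358020 + 2063*atan(w/3)/59670 + C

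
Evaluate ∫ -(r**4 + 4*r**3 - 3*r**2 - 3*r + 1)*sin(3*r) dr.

r**4*cos(3*r)/3 - 4*r**3*sin(3*r)/9 + 4*r**3*cos(3*r)/3 - 4*r**2*sin(3*r)/3 - 13*r**2*cos(3*r)/9 + 26*r*sin(3*r)/27 - 17*r*cos(3*r)/9 + 17*sin(3*r)/27 + 53*cos(3*r)/81 + C

Use integration by parts with u = r**4 + 4*r**3 - 3*r**2 - 3*r + 1, dv = -sin(3*r) dr, so v = cos(3*r)/3.
Apply parts 4 times (tabular method): alternate signs, differentiate u down to 0, integrate dv up.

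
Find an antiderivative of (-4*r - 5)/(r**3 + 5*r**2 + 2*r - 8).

Factor the denominator: (r - 1)*(r + 2)*(r + 4).
Partial-fraction decomposition: 11/(10*(r + 4)) - 1/(2*(r + 2)) - 3/(5*(r - 1)).
Integrate each term: A/(r−a) contributes A·log|r−a|.

-3*log(r - 1)/5 - log(r + 2)/2 + 11*log(r + 4)/10 + C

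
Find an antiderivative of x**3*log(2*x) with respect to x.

Use integration by parts with u = log(2*x), dv = x**3 dx.
Then du = 1/x dx and v = x**4/4.

x**4*(log(x) + log(2))/4 - x**4/16 + C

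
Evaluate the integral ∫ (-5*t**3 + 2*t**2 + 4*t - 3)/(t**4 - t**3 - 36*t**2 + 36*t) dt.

-log(t)/12 - 329*log(t - 6)/120 + 2*log(t - 1)/35 - 125*log(t + 6)/56 + C

Factor the denominator: t*(t - 6)*(t - 1)*(t + 6).
Partial-fraction decomposition: -125/(56*(t + 6)) + 2/(35*(t - 1)) - 329/(120*(t - 6)) - 1/(12*t).
Integrate each term: A/(t−a) contributes A·log|t−a|.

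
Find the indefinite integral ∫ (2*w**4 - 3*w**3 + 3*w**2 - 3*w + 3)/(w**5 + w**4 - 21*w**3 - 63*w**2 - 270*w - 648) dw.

Factor the denominator: (w - 6)*(w + 3)*(w + 4)*(w**2 + 9).
Partial-fraction decomposition: (191*w - 1089)/(1125*(w**2 + 9)) + 767/(250*(w + 4)) - 47/(27*(w + 3)) + 679/(1350*(w - 6)).
Integrate each term; A/(w−a) gives A·log|w−a|; the (Bw+D)/(w²+p²) term gives a log and an atan.

679*log(w - 6)/1350 - 47*log(w + 3)/27 + 767*log(w + 4)/250 + 191*log(w**2 + 9)/2250 - 121*atan(w/3)/375 + C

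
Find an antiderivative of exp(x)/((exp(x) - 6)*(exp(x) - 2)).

Let u = e^x, du = e^x dx.
The integral becomes ∫ du/((u-6)(u-2)); decompose into partial fractions.

log(exp(x) - 6)/4 - log(exp(x) - 2)/4 + C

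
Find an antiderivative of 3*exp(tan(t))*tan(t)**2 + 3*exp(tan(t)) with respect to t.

3*exp(tan(t)) + C

Let u = tan(t), so du = (tan(t)**2 + 1) dt.
Rewriting, the integral becomes 3·∫ e^u du = 3·e^u.
Substituting back, u = tan(t).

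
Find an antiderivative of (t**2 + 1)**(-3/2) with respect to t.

t/sqrt(t**2 + 1) + C

Substitute t = tan(θ), so dt = sec(θ)^2 dθ and the radical becomes sqrt(t**2 + 1) = sec(θ) by the Pythagorean identity.
Integrate the resulting trig expression in θ, then back-substitute tan(θ) = t, sec(θ) = sqrt(t**2 + 1) (absorbing any constant into C).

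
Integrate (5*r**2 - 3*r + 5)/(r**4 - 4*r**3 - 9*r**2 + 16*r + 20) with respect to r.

Factor the denominator: (r - 5)*(r - 2)*(r + 1)*(r + 2).
Partial-fraction decomposition: -31/(28*(r + 2)) + 13/(18*(r + 1)) - 19/(36*(r - 2)) + 115/(126*(r - 5)).
Integrate each term: A/(r−a) contributes A·log|r−a|.

115*log(r - 5)/126 - 19*log(r - 2)/36 + 13*log(r + 1)/18 - 31*log(r + 2)/28 + C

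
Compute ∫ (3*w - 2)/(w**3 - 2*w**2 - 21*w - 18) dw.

Factor the denominator: (w - 6)*(w + 1)*(w + 3).
Partial-fraction decomposition: -11/(18*(w + 3)) + 5/(14*(w + 1)) + 16/(63*(w - 6)).
Integrate each term: A/(w−a) contributes A·log|w−a|.

16*log(w - 6)/63 + 5*log(w + 1)/14 - 11*log(w + 3)/18 + C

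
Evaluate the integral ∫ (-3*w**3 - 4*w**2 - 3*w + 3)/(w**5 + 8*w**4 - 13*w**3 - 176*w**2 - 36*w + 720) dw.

-53*log(w - 4)/252 + 43*log(w - 2)/560 + 19*log(w + 3)/70 - 293*log(w + 5)/126 + 35*log(w + 6)/16 + C

Factor the denominator: (w - 4)*(w - 2)*(w + 3)*(w + 5)*(w + 6).
Partial-fraction decomposition: 35/(16*(w + 6)) - 293/(126*(w + 5)) + 19/(70*(w + 3)) + 43/(560*(w - 2)) - 53/(252*(w - 4)).
Integrate each term: A/(w−a) contributes A·log|w−a|.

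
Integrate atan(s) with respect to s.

Use integration by parts with u = arctan(s), dv = ds.
Then du = 1/(s**2 + 1) ds.

s*atan(s) - log(s**2 + 1)/2 + C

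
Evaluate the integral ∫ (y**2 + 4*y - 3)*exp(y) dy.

(y**2 + 2*y - 5)*exp(y) + C

Use integration by parts with u = y**2 + 4*y - 3, dv = exp(y) dy, so v = exp(y).
Apply parts 2 times (tabular method): alternate signs, differentiate u down to 0, integrate dv up.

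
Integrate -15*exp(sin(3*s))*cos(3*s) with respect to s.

-5*exp(sin(3*s)) + C

Let u = sin(3*s), so du = (3*cos(3*s)) ds.
Rewriting, the integral becomes -5·∫ e^u du = -5·e^u.
Substituting back, u = sin(3*s).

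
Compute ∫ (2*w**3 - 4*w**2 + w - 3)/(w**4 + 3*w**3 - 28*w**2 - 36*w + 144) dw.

Factor the denominator: (w - 4)*(w - 2)*(w + 3)*(w + 6).
Partial-fraction decomposition: 39/(16*(w + 6)) - 32/(35*(w + 3)) + 1/(80*(w - 2)) + 13/(28*(w - 4)).
Integrate each term: A/(w−a) contributes A·log|w−a|.

13*log(w - 4)/28 + log(w - 2)/80 - 32*log(w + 3)/35 + 39*log(w + 6)/16 + C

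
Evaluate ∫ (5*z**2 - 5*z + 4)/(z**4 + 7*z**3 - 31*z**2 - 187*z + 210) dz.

13*log(z - 5)/66 - log(z - 1)/56 + 214*log(z + 6)/77 - 71*log(z + 7)/24 + C

Factor the denominator: (z - 5)*(z - 1)*(z + 6)*(z + 7).
Partial-fraction decomposition: -71/(24*(z + 7)) + 214/(77*(z + 6)) - 1/(56*(z - 1)) + 13/(66*(z - 5)).
Integrate each term: A/(z−a) contributes A·log|z−a|.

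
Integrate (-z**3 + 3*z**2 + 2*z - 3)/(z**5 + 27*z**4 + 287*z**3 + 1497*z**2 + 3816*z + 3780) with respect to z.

Factor the denominator: (z + 3)*(z + 5)*(z + 6)**2*(z + 7).
Partial-fraction decomposition: 473/(8*(z + 7)) - 13/(z + 6) + 103/(z + 6)**2 - 187/(4*(z + 5)) + 5/(8*(z + 3)).
Integrate each term; A/(z−a) gives A·log|z−a|; A/(z−a)² gives −A/(z−a).

5*log(z + 3)/8 - 187*log(z + 5)/4 - 13*log(z + 6) + 473*log(z + 7)/8 - 103/(z + 6) + C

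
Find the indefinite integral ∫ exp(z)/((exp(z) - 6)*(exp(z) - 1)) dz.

Let u = e^z, du = e^z dz.
The integral becomes ∫ du/((u-1)(u-6)); decompose into partial fractions.

log(exp(z) - 6)/5 - log(exp(z) - 1)/5 + C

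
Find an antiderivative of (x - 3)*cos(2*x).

Use integration by parts with u = x - 3, dv = cos(2*x) dx, so v = sin(2*x)/2.
Apply parts 1 times (tabular method): alternate signs, differentiate u down to 0, integrate dv up.

x*sin(2*x)/2 - 3*sin(2*x)/2 + cos(2*x)/4 + C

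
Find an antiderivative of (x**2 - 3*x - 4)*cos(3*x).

x**2*sin(3*x)/3 - x*sin(3*x) + 2*x*cos(3*x)/9 - 38*sin(3*x)/27 - cos(3*x)/3 + C

Use integration by parts with u = x**2 - 3*x - 4, dv = cos(3*x) dx, so v = sin(3*x)/3.
Apply parts 2 times (tabular method): alternate signs, differentiate u down to 0, integrate dv up.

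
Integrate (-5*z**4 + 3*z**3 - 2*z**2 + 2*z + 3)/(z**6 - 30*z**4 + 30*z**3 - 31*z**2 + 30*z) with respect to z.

Factor the denominator: z*(z - 5)*(z - 1)*(z + 6)*(z**2 + 1).
Partial-fraction decomposition: -(16*z + 15)/(962*(z**2 + 1)) + 2403/(5698*(z + 6)) - 1/(56*(z - 1)) - 2787/(5720*(z - 5)) + 1/(10*z).
Integrate each term; A/(z−a) gives A·log|z−a|; the (Bz+D)/(z²+p²) term gives a log and an atan.

log(z)/10 - 2787*log(z - 5)/5720 - log(z - 1)/56 + 2403*log(z + 6)/5698 - 4*log(z**2 + 1)/481 - 15*atan(z)/962 + C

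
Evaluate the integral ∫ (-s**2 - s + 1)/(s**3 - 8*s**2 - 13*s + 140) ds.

-5*log(s - 7)/2 + 29*log(s - 5)/18 - log(s + 4)/9 + C

Factor the denominator: (s - 7)*(s - 5)*(s + 4).
Partial-fraction decomposition: -1/(9*(s + 4)) + 29/(18*(s - 5)) - 5/(2*(s - 7)).
Integrate each term: A/(s−a) contributes A·log|s−a|.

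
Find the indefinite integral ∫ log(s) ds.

Use integration by parts with u = log(s), dv = ds.
Then du = 1/s ds and v = s.

s*log(s) - s + C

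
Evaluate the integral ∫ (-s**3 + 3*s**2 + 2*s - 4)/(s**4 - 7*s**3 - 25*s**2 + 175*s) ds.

Factor the denominator: s*(s - 7)*(s - 5)*(s + 5).
Partial-fraction decomposition: -31/(100*(s + 5)) + 11/(25*(s - 5)) - 31/(28*(s - 7)) - 4/(175*s).
Integrate each term: A/(s−a) contributes A·log|s−a|.

-4*log(s)/175 - 31*log(s - 7)/28 + 11*log(s - 5)/25 - 31*log(s + 5)/100 + C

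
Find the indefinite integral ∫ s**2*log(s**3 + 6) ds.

Let u = s**3 + 6, so du = (3*s**2) ds.
The integral becomes (1/3)·∫ log(u) du; integrate by parts with u′=log(u), dv′=du.

s**3*log(s**3 + 6)/3 - s**3/3 + 2*log(s**3 + 6) + C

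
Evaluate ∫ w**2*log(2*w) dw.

w**3*(log(w) + log(2))/3 - w**3/9 + C

Use integration by parts with u = log(2*w), dv = w**2 dw.
Then du = 1/w dw and v = w**3/3.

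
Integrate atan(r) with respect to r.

r*atan(r) - log(r**2 + 1)/2 + C

Use integration by parts with u = arctan(r), dv = dr.
Then du = 1/(r**2 + 1) dr.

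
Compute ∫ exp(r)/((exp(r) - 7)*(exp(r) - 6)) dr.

log(exp(r) - 7) - log(exp(r) - 6) + C

Let u = e^r, du = e^r dr.
The integral becomes ∫ du/((u-6)(u-7)); decompose into partial fractions.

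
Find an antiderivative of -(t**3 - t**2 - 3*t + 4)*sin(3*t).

Use integration by parts with u = t**3 - t**2 - 3*t + 4, dv = -sin(3*t) dt, so v = cos(3*t)/3.
Apply parts 3 times (tabular method): alternate signs, differentiate u down to 0, integrate dv up.

t**3*cos(3*t)/3 - t**2*sin(3*t)/3 - t**2*cos(3*t)/3 + 2*t*sin(3*t)/9 - 11*t*cos(3*t)/9 + 11*sin(3*t)/27 + 38*cos(3*t)/27 + C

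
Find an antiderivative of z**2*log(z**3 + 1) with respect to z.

Let u = z**3 + 1, so du = (3*z**2) dz.
The integral becomes (1/3)·∫ log(u) du; integrate by parts with u′=log(u), dv′=du.

z**3*log(z**3 + 1)/3 - z**3/3 + log(z**3 + 1)/3 + C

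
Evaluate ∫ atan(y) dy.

y*atan(y) - log(y**2 + 1)/2 + C

Use integration by parts with u = arctan(y), dv = dy.
Then du = 1/(y**2 + 1) dy.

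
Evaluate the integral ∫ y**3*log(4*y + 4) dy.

y**4*log(4*y + 4)/4 - y**4/16 + y**3/12 - y**2/8 + y/4 - log(y + 1)/4 + C

Use integration by parts with u = log(4*y + 4), dv = y**3 dy.
Then du = 4/(4*y + 4) dy and v = y**4/4.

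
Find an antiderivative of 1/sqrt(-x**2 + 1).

asin(x) + C

Substitute x = sin(θ), so dx = cos(θ) dθ and the radical becomes sqrt(-x**2 + 1) = cos(θ) by the Pythagorean identity.
Integrate the resulting trig expression in θ, then back-substitute θ = asin(x), sin(θ) = x, cos(θ) = sqrt(-x**2 + 1) (absorbing any constant into C).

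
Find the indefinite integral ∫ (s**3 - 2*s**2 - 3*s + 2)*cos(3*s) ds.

s**3*sin(3*s)/3 - 2*s**2*sin(3*s)/3 + s**2*cos(3*s)/3 - 11*s*sin(3*s)/9 - 4*s*cos(3*s)/9 + 22*sin(3*s)/27 - 11*cos(3*s)/27 + C

Use integration by parts with u = s**3 - 2*s**2 - 3*s + 2, dv = cos(3*s) ds, so v = sin(3*s)/3.
Apply parts 3 times (tabular method): alternate signs, differentiate u down to 0, integrate dv up.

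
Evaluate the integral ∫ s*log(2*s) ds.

Use integration by parts with u = log(2*s), dv = s ds.
Then du = 1/s ds and v = s**2/2.

s**2*(log(s) + log(2))/2 - s**2/4 + C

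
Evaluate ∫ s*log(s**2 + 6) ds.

s**2*log(s**2 + 6)/2 - s**2/2 + 3*log(s**2 + 6) + C

Let u = s**2 + 6, so du = (2*s) ds.
The integral becomes (1/2)·∫ log(u) du; integrate by parts with u′=log(u), dv′=du.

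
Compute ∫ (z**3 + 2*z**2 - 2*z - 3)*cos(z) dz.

Use integration by parts with u = z**3 + 2*z**2 - 2*z - 3, dv = cos(z) dz, so v = sin(z).
Apply parts 3 times (tabular method): alternate signs, differentiate u down to 0, integrate dv up.

z**3*sin(z) + 2*z**2*sin(z) + 3*z**2*cos(z) - 8*z*sin(z) + 4*z*cos(z) - 7*sin(z) - 8*cos(z) + C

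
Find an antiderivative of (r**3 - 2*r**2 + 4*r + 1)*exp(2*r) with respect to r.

(4*r**3 - 14*r**2 + 30*r - 11)*exp(2*r)/8 + C

Use integration by parts with u = r**3 - 2*r**2 + 4*r + 1, dv = exp(2*r) dr, so v = exp(2*r)/2.
Apply parts 3 times (tabular method): alternate signs, differentiate u down to 0, integrate dv up.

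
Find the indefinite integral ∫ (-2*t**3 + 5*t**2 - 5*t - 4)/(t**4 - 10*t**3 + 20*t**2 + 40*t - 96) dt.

-143*log(t - 6)/32 + 3*log(t - 4) - 5*log(t - 2)/16 - 7*log(t + 2)/32 + C

Factor the denominator: (t - 6)*(t - 4)*(t - 2)*(t + 2).
Partial-fraction decomposition: -7/(32*(t + 2)) - 5/(16*(t - 2)) + 3/(t - 4) - 143/(32*(t - 6)).
Integrate each term: A/(t−a) contributes A·log|t−a|.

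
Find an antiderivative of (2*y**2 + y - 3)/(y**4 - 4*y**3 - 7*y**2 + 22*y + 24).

11*log(y - 4)/10 - 9*log(y - 3)/10 - log(y**2 + 3*y + 2)/10 + C

Factor the denominator: (y - 4)*(y - 3)*(y + 1)*(y + 2).
Partial-fraction decomposition: -1/(10*(y + 2)) - 1/(10*(y + 1)) - 9/(10*(y - 3)) + 11/(10*(y - 4)).
Integrate each term: A/(y−a) contributes A·log|y−a|.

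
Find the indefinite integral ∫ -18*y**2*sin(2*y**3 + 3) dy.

Let u = 2*y**3 + 3, so du = (6*y**2) dy.
Rewriting, the integral becomes -3·∫ sin(u) du = -3·-cos(u).
Substituting back, u = 2*y**3 + 3.

3*cos(2*y**3 + 3) + C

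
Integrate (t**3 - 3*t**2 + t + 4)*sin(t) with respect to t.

Use integration by parts with u = t**3 - 3*t**2 + t + 4, dv = sin(t) dt, so v = -cos(t).
Apply parts 3 times (tabular method): alternate signs, differentiate u down to 0, integrate dv up.

-t**3*cos(t) + 3*t**2*sin(t) + 3*t**2*cos(t) - 6*t*sin(t) + 5*t*cos(t) - 5*sin(t) - 10*cos(t) + C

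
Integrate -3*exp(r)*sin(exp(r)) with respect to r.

3*cos(exp(r)) + C

Let u = exp(r), so du = (exp(r)) dr.
Rewriting, the integral becomes -3·∫ sin(u) du = -3·-cos(u).
Substituting back, u = exp(r).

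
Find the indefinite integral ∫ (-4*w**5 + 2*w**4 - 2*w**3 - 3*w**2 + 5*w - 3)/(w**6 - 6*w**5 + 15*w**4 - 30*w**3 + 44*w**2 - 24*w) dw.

Factor the denominator: w*(w - 3)*(w - 2)*(w - 1)*(w**2 + 4).
Partial-fraction decomposition: (69*w - 482)/(208*(w**2 + 4)) - 1/(2*(w - 1)) + 117/(16*(w - 2)) - 293/(26*(w - 3)) + 1/(8*w).
Integrate each term; A/(w−a) gives A·log|w−a|; the (Bw+D)/(w²+p²) term gives a log and an atan.

log(w)/8 - 293*log(w - 3)/26 + 117*log(w - 2)/16 - log(w - 1)/2 + 69*log(w**2 + 4)/416 - 241*atan(w/2)/208 + C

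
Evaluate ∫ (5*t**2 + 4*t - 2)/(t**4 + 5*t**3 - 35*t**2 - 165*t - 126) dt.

202*log(t - 6)/819 + log(t + 1)/84 + 31*log(t + 3)/72 - 215*log(t + 7)/312 + C

Factor the denominator: (t - 6)*(t + 1)*(t + 3)*(t + 7).
Partial-fraction decomposition: -215/(312*(t + 7)) + 31/(72*(t + 3)) + 1/(84*(t + 1)) + 202/(819*(t - 6)).
Integrate each term: A/(t−a) contributes A·log|t−a|.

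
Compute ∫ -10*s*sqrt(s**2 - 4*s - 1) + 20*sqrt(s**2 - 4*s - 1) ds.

-10*(s**2 - 4*s - 1)**(3/2)/3 + C

Let u = s**2 - 4*s - 1, so du = (2*s - 4) ds.
Rewriting, the integral becomes -5·∫ √u du = -5·(2/3)u^(3/2).
Substituting back, u = s**2 - 4*s - 1.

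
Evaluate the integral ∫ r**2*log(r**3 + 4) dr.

Let u = r**3 + 4, so du = (3*r**2) dr.
The integral becomes (1/3)·∫ log(u) du; integrate by parts with u′=log(u), dv′=du.

r**3*log(r**3 + 4)/3 - r**3/3 + 4*log(r**3 + 4)/3 + C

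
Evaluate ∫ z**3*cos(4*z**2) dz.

z**2*sin(4*z**2)/8 + cos(4*z**2)/32 + C

Let u = z², du = 2z dz; rewrite as (1/2)∫ u^1·cos(4u) du.
Now integrate by parts 1 time.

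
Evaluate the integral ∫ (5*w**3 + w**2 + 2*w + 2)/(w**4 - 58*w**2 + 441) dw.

89*log(w - 7)/28 - 19*log(w - 3)/30 - 13*log(w + 3)/24 + 839*log(w + 7)/280 + C

Factor the denominator: (w - 7)*(w - 3)*(w + 3)*(w + 7).
Partial-fraction decomposition: 839/(280*(w + 7)) - 13/(24*(w + 3)) - 19/(30*(w - 3)) + 89/(28*(w - 7)).
Integrate each term: A/(w−a) contributes A·log|w−a|.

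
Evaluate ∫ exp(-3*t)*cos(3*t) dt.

Let I denote the integral. Integrate by parts with u = cos(3*t), dv = exp(-3*t) dt, so v = -exp(-3*t)/3: I = -exp(-3*t)*cos(3*t)/3 − ∫ exp(-3*t)*sin(3*t) dt.
Apply parts again with u = sin(3*t), dv = exp(-3*t) dt: ∫ exp(-3*t)*sin(3*t) dt = -exp(-3*t)*sin(3*t)/3 + I. Substituting back brings back I: I = exp(-3*t)*sin(3*t)/3 - exp(-3*t)*cos(3*t)/3 − I.
Solving for I: (1 + 1)·I equals the remaining terms, so I = (1/2)·(exp(-3*t)*sin(3*t)/3 - exp(-3*t)*cos(3*t)/3).

exp(-3*t)*sin(3*t)/6 - exp(-3*t)*cos(3*t)/6 + C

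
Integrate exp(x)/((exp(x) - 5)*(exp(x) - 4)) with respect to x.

log(exp(x) - 5) - log(exp(x) - 4) + C

Let u = e^x, du = e^x dx.
The integral becomes ∫ du/((u-4)(u-5)); decompose into partial fractions.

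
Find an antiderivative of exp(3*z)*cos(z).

Let I denote the integral. Integrate by parts with u = cos(z), dv = exp(3*z) dz, so v = exp(3*z)/3: I = exp(3*z)*cos(z)/3 + (1/3)·∫ exp(3*z)*sin(z) dz.
Apply parts again with u = sin(z), dv = exp(3*z) dz: ∫ exp(3*z)*sin(z) dz = exp(3*z)*sin(z)/3 − (1/3)·I. Substituting back brings back I: I = exp(3*z)*sin(z)/9 + exp(3*z)*cos(z)/3 − (1/9)·I.
Solving for I: (1 + 1/9)·I equals the remaining terms, so I = (9/10)·(exp(3*z)*sin(z)/9 + exp(3*z)*cos(z)/3).

exp(3*z)*sin(z)/10 + 3*exp(3*z)*cos(z)/10 + C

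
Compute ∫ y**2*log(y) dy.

y**3*log(y)/3 - y**3/9 + C

Use integration by parts with u = log(y), dv = y**2 dy.
Then du = 1/y dy and v = y**3/3.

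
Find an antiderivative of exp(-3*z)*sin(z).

-3*exp(-3*z)*sin(z)/10 - exp(-3*z)*cos(z)/10 + C

Let I denote the integral. Integrate by parts with u = sin(z), dv = exp(-3*z) dz, so v = -exp(-3*z)/3: I = -exp(-3*z)*sin(z)/3 + (1/3)·∫ exp(-3*z)*cos(z) dz.
Apply parts again with u = cos(z), dv = exp(-3*z) dz: ∫ exp(-3*z)*cos(z) dz = -exp(-3*z)*cos(z)/3 − (1/3)·I. Substituting back brings back I: I = -exp(-3*z)*sin(z)/3 - exp(-3*z)*cos(z)/9 − (1/9)·I.
Solving for I: (1 + 1/9)·I equals the remaining terms, so I = (9/10)·(-exp(-3*z)*sin(z)/3 - exp(-3*z)*cos(z)/9).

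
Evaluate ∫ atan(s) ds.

s*atan(s) - log(s**2 + 1)/2 + C

Use integration by parts with u = arctan(s), dv = ds.
Then du = 1/(s**2 + 1) ds.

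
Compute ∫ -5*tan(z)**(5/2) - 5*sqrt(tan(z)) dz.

Let u = tan(z), so du = (tan(z)**2 + 1) dz.
Rewriting, the integral becomes -5·∫ √u du = -5·(2/3)u^(3/2).
Substituting back, u = tan(z).

-10*tan(z)**(3/2)/3 + C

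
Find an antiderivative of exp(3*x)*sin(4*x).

3*exp(3*x)*sin(4*x)/25 - 4*exp(3*x)*cos(4*x)/25 + C

Let I denote the integral. Integrate by parts with u = sin(4*x), dv = exp(3*x) dx, so v = exp(3*x)/3: I = exp(3*x)*sin(4*x)/3 − (4/3)·∫ exp(3*x)*cos(4*x) dx.
Apply parts again with u = cos(4*x), dv = exp(3*x) dx: ∫ exp(3*x)*cos(4*x) dx = exp(3*x)*cos(4*x)/3 + (4/3)·I. Substituting back brings back I: I = exp(3*x)*sin(4*x)/3 - 4*exp(3*x)*cos(4*x)/9 − (16/9)·I.
Solving for I: (1 + 16/9)·I equals the remaining terms, so I = (9/25)·(exp(3*x)*sin(4*x)/3 - 4*exp(3*x)*cos(4*x)/9).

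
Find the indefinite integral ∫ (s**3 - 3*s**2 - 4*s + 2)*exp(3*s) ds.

(9*s**3 - 36*s**2 - 12*s + 22)*exp(3*s)/27 + C

Use integration by parts with u = s**3 - 3*s**2 - 4*s + 2, dv = exp(3*s) ds, so v = exp(3*s)/3.
Apply parts 3 times (tabular method): alternate signs, differentiate u down to 0, integrate dv up.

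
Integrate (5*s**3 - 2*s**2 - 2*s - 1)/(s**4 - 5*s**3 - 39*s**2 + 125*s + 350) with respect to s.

89*log(s - 7)/12 - 141*log(s - 5)/35 - 5*log(s + 2)/21 + 37*log(s + 5)/20 + C

Factor the denominator: (s - 7)*(s - 5)*(s + 2)*(s + 5).
Partial-fraction decomposition: 37/(20*(s + 5)) - 5/(21*(s + 2)) - 141/(35*(s - 5)) + 89/(12*(s - 7)).
Integrate each term: A/(s−a) contributes A·log|s−a|.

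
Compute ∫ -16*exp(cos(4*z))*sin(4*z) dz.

Let u = cos(4*z), so du = (-4*sin(4*z)) dz.
Rewriting, the integral becomes 4·∫ e^u du = 4·e^u.
Substituting back, u = cos(4*z).

4*exp(cos(4*z)) + C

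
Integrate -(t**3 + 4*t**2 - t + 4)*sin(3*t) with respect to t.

Use integration by parts with u = t**3 + 4*t**2 - t + 4, dv = -sin(3*t) dt, so v = cos(3*t)/3.
Apply parts 3 times (tabular method): alternate signs, differentiate u down to 0, integrate dv up.

t**3*cos(3*t)/3 - t**2*sin(3*t)/3 + 4*t**2*cos(3*t)/3 - 8*t*sin(3*t)/9 - 5*t*cos(3*t)/9 + 5*sin(3*t)/27 + 28*cos(3*t)/27 + C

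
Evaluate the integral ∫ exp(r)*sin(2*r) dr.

exp(r)*sin(2*r)/5 - 2*exp(r)*cos(2*r)/5 + C

Let I denote the integral. Integrate by parts with u = sin(2*r), dv = exp(r) dr, so v = exp(r): I = exp(r)*sin(2*r) − 2·∫ exp(r)*cos(2*r) dr.
Apply parts again with u = cos(2*r), dv = exp(r) dr: ∫ exp(r)*cos(2*r) dr = exp(r)*cos(2*r) + 2·I. Substituting back brings back I: I = exp(r)*sin(2*r) - 2*exp(r)*cos(2*r) − 4·I.
Solving for I: (1 + 4)·I equals the remaining terms, so I = (1/5)·(exp(r)*sin(2*r) - 2*exp(r)*cos(2*r)).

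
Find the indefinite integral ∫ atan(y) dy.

y*atan(y) - log(y**2 + 1)/2 + C

Use integration by parts with u = arctan(y), dv = dy.
Then du = 1/(y**2 + 1) dy.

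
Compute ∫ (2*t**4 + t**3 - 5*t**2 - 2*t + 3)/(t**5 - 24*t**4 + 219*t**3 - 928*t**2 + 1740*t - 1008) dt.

4889*log(t - 7)/18 - 25597*log(t - 6)/100 - 491*log(t - 4)/36 - log(t - 1)/450 + 2619/(10*t - 60) + C

Factor the denominator: (t - 7)*(t - 6)**2*(t - 4)*(t - 1).
Partial-fraction decomposition: -1/(450*(t - 1)) - 491/(36*(t - 4)) - 25597/(100*(t - 6)) - 2619/(10*(t - 6)**2) + 4889/(18*(t - 7)).
Integrate each term; A/(t−a) gives A·log|t−a|; A/(t−a)² gives −A/(t−a).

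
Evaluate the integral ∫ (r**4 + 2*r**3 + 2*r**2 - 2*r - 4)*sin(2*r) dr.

Use integration by parts with u = r**4 + 2*r**3 + 2*r**2 - 2*r - 4, dv = sin(2*r) dr, so v = -cos(2*r)/2.
Apply parts 4 times (tabular method): alternate signs, differentiate u down to 0, integrate dv up.

-r**4*cos(2*r)/2 + r**3*sin(2*r) - r**3*cos(2*r) + 3*r**2*sin(2*r)/2 + r**2*cos(2*r)/2 - r*sin(2*r)/2 + 5*r*cos(2*r)/2 - 5*sin(2*r)/4 + 7*cos(2*r)/4 + C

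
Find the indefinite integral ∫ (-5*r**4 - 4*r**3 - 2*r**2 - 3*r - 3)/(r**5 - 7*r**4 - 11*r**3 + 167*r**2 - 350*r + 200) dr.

Factor the denominator: (r - 5)*(r - 4)*(r - 2)*(r - 1)*(r + 5).
Partial-fraction decomposition: -2663/(3780*(r + 5)) + 17/(72*(r - 1)) - 43/(14*(r - 2)) + 1583/(54*(r - 4)) - 1231/(40*(r - 5)).
Integrate each term: A/(r−a) contributes A·log|r−a|.

-1231*log(r - 5)/40 + 1583*log(r - 4)/54 - 43*log(r - 2)/14 + 17*log(r - 1)/72 - 2663*log(r + 5)/3780 + C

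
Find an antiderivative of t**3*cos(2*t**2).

t**2*sin(2*t**2)/4 + cos(2*t**2)/8 + C

Let u = t², du = 2t dt; rewrite as (1/2)∫ u^1·cos(2u) du.
Now integrate by parts 1 time.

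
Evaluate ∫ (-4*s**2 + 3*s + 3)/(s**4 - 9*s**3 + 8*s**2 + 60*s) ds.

Factor the denominator: s*(s - 6)*(s - 5)*(s + 2).
Partial-fraction decomposition: 19/(112*(s + 2)) + 82/(35*(s - 5)) - 41/(16*(s - 6)) + 1/(20*s).
Integrate each term: A/(s−a) contributes A·log|s−a|.

log(s)/20 - 41*log(s - 6)/16 + 82*log(s - 5)/35 + 19*log(s + 2)/112 + C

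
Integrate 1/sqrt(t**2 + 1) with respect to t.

Substitute t = tan(θ), so dt = sec(θ)^2 dθ and the radical becomes sqrt(t**2 + 1) = sec(θ) by the Pythagorean identity.
Integrate the resulting trig expression in θ, then back-substitute tan(θ) = t, sec(θ) = sqrt(t**2 + 1) (absorbing any constant into C).

log(t + sqrt(t**2 + 1)) + C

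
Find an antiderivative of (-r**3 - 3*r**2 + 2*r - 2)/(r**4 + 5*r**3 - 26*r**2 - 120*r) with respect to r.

Factor the denominator: r*(r - 5)*(r + 4)*(r + 6).
Partial-fraction decomposition: -47/(66*(r + 6)) + 1/(12*(r + 4)) - 64/(165*(r - 5)) + 1/(60*r).
Integrate each term: A/(r−a) contributes A·log|r−a|.

log(r)/60 - 64*log(r - 5)/165 + log(r + 4)/12 - 47*log(r + 6)/66 + C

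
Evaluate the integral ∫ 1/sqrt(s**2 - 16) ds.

log(s + sqrt(s**2 - 16)) + C

Substitute s = 4·sec(θ), so ds = 4·sec(θ)*tan(θ) dθ and the radical becomes sqrt(s**2 - 16) = 4·tan(θ) by the Pythagorean identity.
Integrate the resulting trig expression in θ, then back-substitute sec(θ) = s/4, tan(θ) = sqrt(s**2 - 16)/4 (absorbing any constant into C).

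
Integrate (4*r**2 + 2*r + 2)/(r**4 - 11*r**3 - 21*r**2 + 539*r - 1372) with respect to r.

-292*log(r - 7)/441 + 74*log(r - 4)/99 - 46*log(r + 7)/539 - 106/(21*r - 147) + C

Factor the denominator: (r - 7)**2*(r - 4)*(r + 7).
Partial-fraction decomposition: -46/(539*(r + 7)) + 74/(99*(r - 4)) - 292/(441*(r - 7)) + 106/(21*(r - 7)**2).
Integrate each term; A/(r−a) gives A·log|r−a|; A/(r−a)² gives −A/(r−a).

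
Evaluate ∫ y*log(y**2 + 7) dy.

Let u = y**2 + 7, so du = (2*y) dy.
The integral becomes (1/2)·∫ log(u) du; integrate by parts with u′=log(u), dv′=du.

y**2*log(y**2 + 7)/2 - y**2/2 + 7*log(y**2 + 7)/2 + C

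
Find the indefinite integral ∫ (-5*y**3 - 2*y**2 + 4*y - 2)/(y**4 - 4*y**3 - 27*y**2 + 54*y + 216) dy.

Factor the denominator: (y - 6)*(y - 4)*(y + 3)**2.
Partial-fraction decomposition: -5849/(3969*(y + 3)) + 103/(63*(y + 3)**2) + 169/(49*(y - 4)) - 565/(81*(y - 6)).
Integrate each term; A/(y−a) gives A·log|y−a|; A/(y−a)² gives −A/(y−a).

-565*log(y - 6)/81 + 169*log(y - 4)/49 - 5849*log(y + 3)/3969 - 103/(63*y + 189) + C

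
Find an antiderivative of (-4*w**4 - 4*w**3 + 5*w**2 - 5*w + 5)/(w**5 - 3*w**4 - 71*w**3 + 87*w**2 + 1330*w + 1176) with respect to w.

-3271649*log(w - 7)/1308736 + log(w + 1)/64 + 221*log(w + 4)/242 - 821*log(w + 6)/338 + 10761/(1144*w - 8008) + C

Factor the denominator: (w - 7)**2*(w + 1)*(w + 4)*(w + 6).
Partial-fraction decomposition: -821/(338*(w + 6)) + 221/(242*(w + 4)) + 1/(64*(w + 1)) - 3271649/(1308736*(w - 7)) - 10761/(1144*(w - 7)**2).
Integrate each term; A/(w−a) gives A·log|w−a|; A/(w−a)² gives −A/(w−a).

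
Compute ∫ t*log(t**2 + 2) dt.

t**2*log(t**2 + 2)/2 - t**2/2 + log(t**2 + 2) + C

Let u = t**2 + 2, so du = (2*t) dt.
The integral becomes (1/2)·∫ log(u) du; integrate by parts with u′=log(u), dv′=du.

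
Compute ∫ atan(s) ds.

s*atan(s) - log(s**2 + 1)/2 + C

Use integration by parts with u = arctan(s), dv = ds.
Then du = 1/(s**2 + 1) ds.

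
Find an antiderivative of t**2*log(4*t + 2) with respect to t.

Use integration by parts with u = log(4*t + 2), dv = t**2 dt.
Then du = 4/(4*t + 2) dt and v = t**3/3.

t**3*log(4*t + 2)/3 - t**3/9 + t**2/12 - t/12 + log(2*t + 1)/24 + C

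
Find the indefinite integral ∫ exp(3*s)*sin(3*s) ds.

exp(3*s)*sin(3*s)/6 - exp(3*s)*cos(3*s)/6 + C

Let I denote the integral. Integrate by parts with u = sin(3*s), dv = exp(3*s) ds, so v = exp(3*s)/3: I = exp(3*s)*sin(3*s)/3 − ∫ exp(3*s)*cos(3*s) ds.
Apply parts again with u = cos(3*s), dv = exp(3*s) ds: ∫ exp(3*s)*cos(3*s) ds = exp(3*s)*cos(3*s)/3 + I. Substituting back brings back I: I = exp(3*s)*sin(3*s)/3 - exp(3*s)*cos(3*s)/3 − I.
Solving for I: (1 + 1)·I equals the remaining terms, so I = (1/2)·(exp(3*s)*sin(3*s)/3 - exp(3*s)*cos(3*s)/3).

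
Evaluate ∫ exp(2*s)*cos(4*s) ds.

exp(2*s)*sin(4*s)/5 + exp(2*s)*cos(4*s)/10 + C

Let I denote the integral. Integrate by parts with u = cos(4*s), dv = exp(2*s) ds, so v = exp(2*s)/2: I = exp(2*s)*cos(4*s)/2 + 2·∫ exp(2*s)*sin(4*s) ds.
Apply parts again with u = sin(4*s), dv = exp(2*s) ds: ∫ exp(2*s)*sin(4*s) ds = exp(2*s)*sin(4*s)/2 − 2·I. Substituting back brings back I: I = exp(2*s)*sin(4*s) + exp(2*s)*cos(4*s)/2 − 4·I.
Solving for I: (1 + 4)·I equals the remaining terms, so I = (1/5)·(exp(2*s)*sin(4*s) + exp(2*s)*cos(4*s)/2).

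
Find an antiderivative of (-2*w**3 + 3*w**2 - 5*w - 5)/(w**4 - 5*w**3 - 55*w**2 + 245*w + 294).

-579*log(w - 7)/112 + 359*log(w - 6)/91 + 5*log(w + 1)/336 - 863*log(w + 7)/1092 + C

Factor the denominator: (w - 7)*(w - 6)*(w + 1)*(w + 7).
Partial-fraction decomposition: -863/(1092*(w + 7)) + 5/(336*(w + 1)) + 359/(91*(w - 6)) - 579/(112*(w - 7)).
Integrate each term: A/(w−a) contributes A·log|w−a|.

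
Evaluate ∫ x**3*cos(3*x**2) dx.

Let u = x², du = 2x dx; rewrite as (1/2)∫ u^1·cos(3u) du.
Now integrate by parts 1 time.

x**2*sin(3*x**2)/6 + cos(3*x**2)/18 + C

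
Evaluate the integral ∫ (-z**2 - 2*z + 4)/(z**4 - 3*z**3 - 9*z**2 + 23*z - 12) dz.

-20*log(z - 4)/63 + 47*log(z - 1)/144 - log(z + 3)/112 + 1/(12*z - 12) + C

Factor the denominator: (z - 4)*(z - 1)**2*(z + 3).
Partial-fraction decomposition: -1/(112*(z + 3)) + 47/(144*(z - 1)) - 1/(12*(z - 1)**2) - 20/(63*(z - 4)).
Integrate each term; A/(z−a) gives A·log|z−a|; A/(z−a)² gives −A/(z−a).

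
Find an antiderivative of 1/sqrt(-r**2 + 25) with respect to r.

asin(r/5) + C

Substitute r = 5·sin(θ), so dr = 5·cos(θ) dθ and the radical becomes sqrt(-r**2 + 25) = 5·cos(θ) by the Pythagorean identity.
Integrate the resulting trig expression in θ, then back-substitute θ = asin(r/5), sin(θ) = r/5, cos(θ) = sqrt(-r**2 + 25)/5 (absorbing any constant into C).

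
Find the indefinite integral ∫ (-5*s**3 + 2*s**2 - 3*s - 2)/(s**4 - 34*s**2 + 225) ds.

-37*log(s - 5)/10 + 4*log(s - 3)/3 + 5*log(s + 3)/3 - 43*log(s + 5)/10 + C

Factor the denominator: (s - 5)*(s - 3)*(s + 3)*(s + 5).
Partial-fraction decomposition: -43/(10*(s + 5)) + 5/(3*(s + 3)) + 4/(3*(s - 3)) - 37/(10*(s - 5)).
Integrate each term: A/(s−a) contributes A·log|s−a|.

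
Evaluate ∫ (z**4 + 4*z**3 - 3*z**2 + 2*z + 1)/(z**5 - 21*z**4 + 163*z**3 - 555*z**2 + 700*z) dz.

log(z)/700 + 3641*log(z - 7)/84 - 293*log(z - 5)/100 - 473*log(z - 4)/12 + 1061/(10*z - 50) + C

Factor the denominator: z*(z - 7)*(z - 5)**2*(z - 4).
Partial-fraction decomposition: -473/(12*(z - 4)) - 293/(100*(z - 5)) - 1061/(10*(z - 5)**2) + 3641/(84*(z - 7)) + 1/(700*z).
Integrate each term; A/(z−a) gives A·log|z−a|; A/(z−a)² gives −A/(z−a).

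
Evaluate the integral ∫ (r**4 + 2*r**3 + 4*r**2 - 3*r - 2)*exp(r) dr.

(r**4 - 2*r**3 + 10*r**2 - 23*r + 21)*exp(r) + C

Use integration by parts with u = r**4 + 2*r**3 + 4*r**2 - 3*r - 2, dv = exp(r) dr, so v = exp(r).
Apply parts 4 times (tabular method): alternate signs, differentiate u down to 0, integrate dv up.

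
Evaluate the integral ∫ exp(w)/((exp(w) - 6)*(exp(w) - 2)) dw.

Let u = e^w, du = e^w dw.
The integral becomes ∫ du/((u-6)(u-2)); decompose into partial fractions.

log(exp(w) - 6)/4 - log(exp(w) - 2)/4 + C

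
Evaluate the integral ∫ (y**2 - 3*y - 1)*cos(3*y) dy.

Use integration by parts with u = y**2 - 3*y - 1, dv = cos(3*y) dy, so v = sin(3*y)/3.
Apply parts 2 times (tabular method): alternate signs, differentiate u down to 0, integrate dv up.

y**2*sin(3*y)/3 - y*sin(3*y) + 2*y*cos(3*y)/9 - 11*sin(3*y)/27 - cos(3*y)/3 + C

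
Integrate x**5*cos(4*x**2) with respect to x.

Let u = x², du = 2x dx; rewrite as (1/2)∫ u^2·cos(4u) du.
Now integrate by parts 2 times.

x**4*sin(4*x**2)/8 + x**2*cos(4*x**2)/16 - sin(4*x**2)/64 + C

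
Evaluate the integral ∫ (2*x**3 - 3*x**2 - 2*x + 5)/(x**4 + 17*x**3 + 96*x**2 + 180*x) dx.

Factor the denominator: x*(x + 5)*(x + 6)**2.
Partial-fraction decomposition: -2161/(36*(x + 6)) - 523/(6*(x + 6)**2) + 62/(x + 5) + 1/(36*x).
Integrate each term; A/(x−a) gives A·log|x−a|; A/(x−a)² gives −A/(x−a).

log(x)/36 + 62*log(x + 5) - 2161*log(x + 6)/36 + 523/(6*x + 36) + C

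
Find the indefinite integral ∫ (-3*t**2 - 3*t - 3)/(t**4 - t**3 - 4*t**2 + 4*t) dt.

-3*log(t)/4 - 21*log(t - 2)/8 + 3*log(t - 1) + 3*log(t + 2)/8 + C

Factor the denominator: t*(t - 2)*(t - 1)*(t + 2).
Partial-fraction decomposition: 3/(8*(t + 2)) + 3/(t - 1) - 21/(8*(t - 2)) - 3/(4*t).
Integrate each term: A/(t−a) contributes A·log|t−a|.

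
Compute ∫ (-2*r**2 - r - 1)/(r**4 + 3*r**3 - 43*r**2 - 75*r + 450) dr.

-14*log(r - 5)/55 + 11*log(r - 3)/72 - 23*log(r + 5)/40 + 67*log(r + 6)/99 + C

Factor the denominator: (r - 5)*(r - 3)*(r + 5)*(r + 6).
Partial-fraction decomposition: 67/(99*(r + 6)) - 23/(40*(r + 5)) + 11/(72*(r - 3)) - 14/(55*(r - 5)).
Integrate each term: A/(r−a) contributes A·log|r−a|.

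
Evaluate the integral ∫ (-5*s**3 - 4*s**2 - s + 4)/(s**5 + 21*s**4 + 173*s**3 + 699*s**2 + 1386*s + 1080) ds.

-919*log(s + 3)/18 + 132*log(s + 4) - 267*log(s + 5)/2 + 473*log(s + 6)/9 - 53/(3*s + 9) + C

Factor the denominator: (s + 3)**2*(s + 4)*(s + 5)*(s + 6).
Partial-fraction decomposition: 473/(9*(s + 6)) - 267/(2*(s + 5)) + 132/(s + 4) - 919/(18*(s + 3)) + 53/(3*(s + 3)**2).
Integrate each term; A/(s−a) gives A·log|s−a|; A/(s−a)² gives −A/(s−a).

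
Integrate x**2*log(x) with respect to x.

Use integration by parts with u = log(x), dv = x**2 dx.
Then du = 1/x dx and v = x**3/3.

x**3*log(x)/3 - x**3/9 + C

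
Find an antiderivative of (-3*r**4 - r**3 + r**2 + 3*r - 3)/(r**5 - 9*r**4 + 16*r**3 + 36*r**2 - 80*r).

3*log(r)/80 - 1963*log(r - 5)/105 + 269*log(r - 4)/16 - 49*log(r - 2)/48 - 15*log(r + 2)/112 + C

Factor the denominator: r*(r - 5)*(r - 4)*(r - 2)*(r + 2).
Partial-fraction decomposition: -15/(112*(r + 2)) - 49/(48*(r - 2)) + 269/(16*(r - 4)) - 1963/(105*(r - 5)) + 3/(80*r).
Integrate each term: A/(r−a) contributes A·log|r−a|.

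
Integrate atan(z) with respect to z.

Use integration by parts with u = arctan(z), dv = dz.
Then du = 1/(z**2 + 1) dz.

z*atan(z) - log(z**2 + 1)/2 + C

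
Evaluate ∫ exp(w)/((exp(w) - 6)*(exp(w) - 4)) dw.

log(exp(w) - 6)/2 - log(exp(w) - 4)/2 + C

Let u = e^w, du = e^w dw.
The integral becomes ∫ du/((u-4)(u-6)); decompose into partial fractions.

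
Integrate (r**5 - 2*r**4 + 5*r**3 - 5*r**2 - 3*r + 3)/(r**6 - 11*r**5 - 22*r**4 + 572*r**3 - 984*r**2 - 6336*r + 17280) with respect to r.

-99743*log(r - 6)/4800 + 2363*log(r - 5)/99 - 743*log(r - 4)/320 - 1921*log(r + 4)/14400 + 3869*log(r + 6)/10560 - 2023/(80*r - 480) + C

Factor the denominator: (r - 6)**2*(r - 5)*(r - 4)*(r + 4)*(r + 6).
Partial-fraction decomposition: 3869/(10560*(r + 6)) - 1921/(14400*(r + 4)) - 743/(320*(r - 4)) + 2363/(99*(r - 5)) - 99743/(4800*(r - 6)) + 2023/(80*(r - 6)**2).
Integrate each term; A/(r−a) gives A·log|r−a|; A/(r−a)² gives −A/(r−a).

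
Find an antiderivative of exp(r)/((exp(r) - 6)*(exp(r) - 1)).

Let u = e^r, du = e^r dr.
The integral becomes ∫ du/((u-6)(u-1)); decompose into partial fractions.

log(exp(r) - 6)/5 - log(exp(r) - 1)/5 + C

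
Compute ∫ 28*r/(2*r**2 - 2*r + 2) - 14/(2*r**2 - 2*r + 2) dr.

Let u = 2*r**2 - 2*r + 2, so du = (4*r - 2) dr.
Rewriting, the integral becomes 7·∫ 1/u du = 7·log(u).
Substituting back, u = 2*r**2 - 2*r + 2.

7*log(2*r**2 - 2*r + 2) + C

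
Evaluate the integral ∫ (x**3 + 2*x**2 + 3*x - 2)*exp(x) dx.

Use integration by parts with u = x**3 + 2*x**2 + 3*x - 2, dv = exp(x) dx, so v = exp(x).
Apply parts 3 times (tabular method): alternate signs, differentiate u down to 0, integrate dv up.

(x**3 - x**2 + 5*x - 7)*exp(x) + C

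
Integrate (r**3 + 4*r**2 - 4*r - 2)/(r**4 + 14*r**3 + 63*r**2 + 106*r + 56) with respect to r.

Factor the denominator: (r + 1)*(r + 2)*(r + 4)*(r + 7).
Partial-fraction decomposition: 121/(90*(r + 7)) + 7/(9*(r + 4)) - 7/(5*(r + 2)) + 5/(18*(r + 1)).
Integrate each term: A/(r−a) contributes A·log|r−a|.

5*log(r + 1)/18 - 7*log(r + 2)/5 + 7*log(r + 4)/9 + 121*log(r + 7)/90 + C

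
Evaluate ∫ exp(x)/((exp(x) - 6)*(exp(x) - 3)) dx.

log(exp(x) - 6)/3 - log(exp(x) - 3)/3 + C

Let u = e^x, du = e^x dx.
The integral becomes ∫ du/((u-3)(u-6)); decompose into partial fractions.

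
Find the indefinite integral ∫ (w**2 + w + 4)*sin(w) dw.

Use integration by parts with u = w**2 + w + 4, dv = sin(w) dw, so v = -cos(w).
Apply parts 2 times (tabular method): alternate signs, differentiate u down to 0, integrate dv up.

-w**2*cos(w) + 2*w*sin(w) - w*cos(w) + sin(w) - 2*cos(w) + C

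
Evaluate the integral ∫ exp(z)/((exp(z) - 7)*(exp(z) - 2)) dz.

Let u = e^z, du = e^z dz.
The integral becomes ∫ du/((u-7)(u-2)); decompose into partial fractions.

log(exp(z) - 7)/5 - log(exp(z) - 2)/5 + C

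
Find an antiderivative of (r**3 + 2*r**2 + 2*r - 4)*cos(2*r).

r**3*sin(2*r)/2 + r**2*sin(2*r) + 3*r**2*cos(2*r)/4 + r*sin(2*r)/4 + r*cos(2*r) - 5*sin(2*r)/2 + cos(2*r)/8 + C

Use integration by parts with u = r**3 + 2*r**2 + 2*r - 4, dv = cos(2*r) dr, so v = sin(2*r)/2.
Apply parts 3 times (tabular method): alternate signs, differentiate u down to 0, integrate dv up.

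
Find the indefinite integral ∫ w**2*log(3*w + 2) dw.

Use integration by parts with u = log(3*w + 2), dv = w**2 dw.
Then du = 3/(3*w + 2) dw and v = w**3/3.

w**3*log(3*w + 2)/3 - w**3/9 + w**2/9 - 4*w/27 + 8*log(3*w + 2)/81 + C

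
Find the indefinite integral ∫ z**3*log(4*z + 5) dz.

Use integration by parts with u = log(4*z + 5), dv = z**3 dz.
Then du = 4/(4*z + 5) dz and v = z**4/4.

z**4*log(4*z + 5)/4 - z**4/16 + 5*z**3/48 - 25*z**2/128 + 125*z/256 - 625*log(4*z + 5)/1024 + C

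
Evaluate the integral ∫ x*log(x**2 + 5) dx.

Let u = x**2 + 5, so du = (2*x) dx.
The integral becomes (1/2)·∫ log(u) du; integrate by parts with u′=log(u), dv′=du.

x**2*log(x**2 + 5)/2 - x**2/2 + 5*log(x**2 + 5)/2 + C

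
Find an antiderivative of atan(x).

x*atan(x) - log(x**2 + 1)/2 + C

Use integration by parts with u = arctan(x), dv = dx.
Then du = 1/(x**2 + 1) dx.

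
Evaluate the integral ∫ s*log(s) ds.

Use integration by parts with u = log(s), dv = s ds.
Then du = 1/s ds and v = s**2/2.

s**2*log(s)/2 - s**2/4 + C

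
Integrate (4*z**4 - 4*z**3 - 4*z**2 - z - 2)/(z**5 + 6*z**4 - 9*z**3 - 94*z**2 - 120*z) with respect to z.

log(z)/60 + 349*log(z - 4)/756 + 20*log(z + 2)/9 - 397*log(z + 3)/42 + 2903*log(z + 5)/270 + C

Factor the denominator: z*(z - 4)*(z + 2)*(z + 3)*(z + 5).
Partial-fraction decomposition: 2903/(270*(z + 5)) - 397/(42*(z + 3)) + 20/(9*(z + 2)) + 349/(756*(z - 4)) + 1/(60*z).
Integrate each term: A/(z−a) contributes A·log|z−a|.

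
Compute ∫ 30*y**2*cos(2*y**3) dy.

5*sin(2*y**3) + C

Let u = 2*y**3, so du = (6*y**2) dy.
Rewriting, the integral becomes 5·∫ cos(u) du = 5·sin(u).
Substituting back, u = 2*y**3.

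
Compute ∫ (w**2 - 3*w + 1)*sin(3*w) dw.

Use integration by parts with u = w**2 - 3*w + 1, dv = sin(3*w) dw, so v = -cos(3*w)/3.
Apply parts 2 times (tabular method): alternate signs, differentiate u down to 0, integrate dv up.

-w**2*cos(3*w)/3 + 2*w*sin(3*w)/9 + w*cos(3*w) - sin(3*w)/3 - 7*cos(3*w)/27 + C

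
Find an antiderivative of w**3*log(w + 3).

w**4*log(w + 3)/4 - w**4/16 + w**3/4 - 9*w**2/8 + 27*w/4 - 81*log(w + 3)/4 + C

Use integration by parts with u = log(w + 3), dv = w**3 dw.
Then du = 1/(w + 3) dw and v = w**4/4.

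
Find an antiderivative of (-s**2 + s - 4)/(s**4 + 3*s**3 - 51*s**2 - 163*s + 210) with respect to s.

-23*log(s - 7)/468 + log(s - 1)/63 - 17*log(s + 5)/36 + 46*log(s + 6)/91 + C

Factor the denominator: (s - 7)*(s - 1)*(s + 5)*(s + 6).
Partial-fraction decomposition: 46/(91*(s + 6)) - 17/(36*(s + 5)) + 1/(63*(s - 1)) - 23/(468*(s - 7)).
Integrate each term: A/(s−a) contributes A·log|s−a|.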